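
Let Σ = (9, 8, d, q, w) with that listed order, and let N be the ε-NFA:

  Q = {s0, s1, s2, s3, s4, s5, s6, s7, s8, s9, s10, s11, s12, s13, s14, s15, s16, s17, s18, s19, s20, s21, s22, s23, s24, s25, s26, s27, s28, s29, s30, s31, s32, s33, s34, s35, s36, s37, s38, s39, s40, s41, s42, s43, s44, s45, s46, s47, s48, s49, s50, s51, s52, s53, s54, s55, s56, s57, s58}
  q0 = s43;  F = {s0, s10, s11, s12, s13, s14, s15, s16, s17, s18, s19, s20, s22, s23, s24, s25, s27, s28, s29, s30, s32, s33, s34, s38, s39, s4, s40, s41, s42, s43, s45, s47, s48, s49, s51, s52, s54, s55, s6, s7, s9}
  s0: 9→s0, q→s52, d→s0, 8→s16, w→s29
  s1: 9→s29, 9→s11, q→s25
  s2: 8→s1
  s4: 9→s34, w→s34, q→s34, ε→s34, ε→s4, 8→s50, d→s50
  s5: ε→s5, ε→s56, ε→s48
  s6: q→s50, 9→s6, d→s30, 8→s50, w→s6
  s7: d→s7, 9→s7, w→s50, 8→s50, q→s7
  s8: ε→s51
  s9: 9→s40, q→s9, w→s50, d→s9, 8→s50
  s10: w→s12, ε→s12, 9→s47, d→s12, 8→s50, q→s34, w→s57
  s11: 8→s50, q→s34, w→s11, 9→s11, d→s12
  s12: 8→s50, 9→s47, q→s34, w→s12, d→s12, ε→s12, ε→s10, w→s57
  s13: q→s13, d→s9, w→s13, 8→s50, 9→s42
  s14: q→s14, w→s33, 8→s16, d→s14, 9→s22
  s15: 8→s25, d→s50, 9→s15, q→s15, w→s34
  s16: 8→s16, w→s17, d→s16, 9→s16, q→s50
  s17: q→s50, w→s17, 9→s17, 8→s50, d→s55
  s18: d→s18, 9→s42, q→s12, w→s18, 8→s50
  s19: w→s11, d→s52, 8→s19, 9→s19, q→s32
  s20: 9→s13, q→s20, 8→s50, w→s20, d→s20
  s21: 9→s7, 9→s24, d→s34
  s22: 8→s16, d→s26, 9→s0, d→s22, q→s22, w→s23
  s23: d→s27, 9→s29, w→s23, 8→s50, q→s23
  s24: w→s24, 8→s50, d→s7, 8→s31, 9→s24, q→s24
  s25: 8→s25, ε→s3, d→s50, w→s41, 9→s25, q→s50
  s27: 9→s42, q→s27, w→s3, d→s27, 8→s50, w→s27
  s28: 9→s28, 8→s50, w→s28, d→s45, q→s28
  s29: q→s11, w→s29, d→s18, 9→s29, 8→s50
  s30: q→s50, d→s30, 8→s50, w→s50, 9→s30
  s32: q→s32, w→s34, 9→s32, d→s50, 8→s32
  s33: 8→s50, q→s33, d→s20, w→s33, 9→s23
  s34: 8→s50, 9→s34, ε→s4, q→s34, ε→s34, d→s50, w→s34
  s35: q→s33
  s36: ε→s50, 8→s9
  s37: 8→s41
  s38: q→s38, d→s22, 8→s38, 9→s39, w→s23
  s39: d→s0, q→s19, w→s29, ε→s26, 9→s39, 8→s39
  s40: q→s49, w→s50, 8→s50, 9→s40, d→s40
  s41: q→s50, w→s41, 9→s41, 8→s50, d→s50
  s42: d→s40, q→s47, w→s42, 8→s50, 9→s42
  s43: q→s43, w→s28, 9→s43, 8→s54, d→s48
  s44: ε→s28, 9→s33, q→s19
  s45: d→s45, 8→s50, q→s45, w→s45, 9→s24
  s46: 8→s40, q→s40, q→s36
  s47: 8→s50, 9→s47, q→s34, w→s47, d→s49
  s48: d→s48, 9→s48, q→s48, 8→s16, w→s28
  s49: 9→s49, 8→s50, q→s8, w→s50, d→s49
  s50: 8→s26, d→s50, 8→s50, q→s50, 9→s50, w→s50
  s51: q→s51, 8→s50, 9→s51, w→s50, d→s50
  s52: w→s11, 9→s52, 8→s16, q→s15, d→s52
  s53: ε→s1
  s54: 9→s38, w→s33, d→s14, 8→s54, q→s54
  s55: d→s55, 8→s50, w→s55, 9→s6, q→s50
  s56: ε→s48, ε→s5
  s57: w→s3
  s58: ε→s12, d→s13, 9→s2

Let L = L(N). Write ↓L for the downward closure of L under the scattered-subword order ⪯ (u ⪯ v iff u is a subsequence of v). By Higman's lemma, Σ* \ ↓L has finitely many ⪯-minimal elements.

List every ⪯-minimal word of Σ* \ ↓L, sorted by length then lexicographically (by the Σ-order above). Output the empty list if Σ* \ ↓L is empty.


min(Σ*\↓L) = [w8, d8q, wd9dw, 899qqd].

|Q|=59, |F|=41, |δ|=253 (19 ε).
min D↑ (40 st, q0=0, F={8}): 0:9→0,8→1,d→2,q→0,w→3 1:9→4,8→1,d→5,q→1,w→6 2:9→2,8→7,d→2,q→2,w→3 3:9→3,8→8,d→9,q→3,w→3 4:9→10,8→4,d→11,q→4,w→12 5:9→11,8→7,d→5,q→5,w→6 6:9→12,8→8,d→13,q→6,w→6 7:9→7,8→7,d→7,q→8,w→14 8:9→8,8→8,d→8,q→8,w→8 9:9→15,8→8,d→9,q→9,w→9 10:9→10,8→10,d→16,q→17,w→18 11:9→16,8→7,d→11,q→11,w→12 12:9→18,8→8,d→19,q→12,w→12 13:9→20,8→8,d→13,q→13,w→13 14:9→14,8→8,d→21,q→8,w→14 15:9→15,8→8,d→22,q→15,w→15 16:9→16,8→7,d→16,q→23,w→18 17:9→17,8→17,d→23,q→24,w→25 18:9→18,8→8,d→26,q→25,w→18 19:9→27,8→8,d→19,q→19,w→19 20:9→27,8→8,d→28,q→20,w→20 21:9→29,8→8,d→21,q→8,w→21 22:9→22,8→8,d→22,q→22,w→8 23:9→23,8→7,d→23,q→30,w→25 24:9→24,8→24,d→8,q→24,w→31 25:9→25,8→8,d→32,q→31,w→25 26:9→27,8→8,d→26,q→32,w→26 27:9→27,8→8,d→33,q→34,w→27 28:9→33,8→8,d→28,q→28,w→8 29:9→29,8→8,d→35,q→8,w→29 30:9→30,8→36,d→8,q→30,w→31 31:9→31,8→8,d→8,q→31,w→31 32:9→34,8→8,d→32,q→31,w→32 33:9→33,8→8,d→33,q→37,w→8 34:9→34,8→8,d→37,q→31,w→34 35:9→35,8→8,d→35,q→8,w→8 36:9→36,8→36,d→8,q→8,w→38 37:9→37,8→8,d→37,q→39,w→8 38:9→38,8→8,d→8,q→8,w→38 39:9→39,8→8,d→8,q→39,w→8 [Hopcroft].
'w8': run [47, 33, 3] end={s26,s31,s50} — reject; 2/2 single-dels accept.
'd8q': run [47, 41, 11, 2] end={s26,s50} ∉↓L; 3/3 single-dels accept.
'wd9dw': |S_i|=[47, 33, 26, 17, 9, 2] end={s26,s50} ∉↓L; 5/5 del acc.
'899qqd': run [47, 41, 36, 30, 24, 11, 2] end={s26,s50} ∉↓L; 6/6 deletions ∈↓L.
4 obstructions.


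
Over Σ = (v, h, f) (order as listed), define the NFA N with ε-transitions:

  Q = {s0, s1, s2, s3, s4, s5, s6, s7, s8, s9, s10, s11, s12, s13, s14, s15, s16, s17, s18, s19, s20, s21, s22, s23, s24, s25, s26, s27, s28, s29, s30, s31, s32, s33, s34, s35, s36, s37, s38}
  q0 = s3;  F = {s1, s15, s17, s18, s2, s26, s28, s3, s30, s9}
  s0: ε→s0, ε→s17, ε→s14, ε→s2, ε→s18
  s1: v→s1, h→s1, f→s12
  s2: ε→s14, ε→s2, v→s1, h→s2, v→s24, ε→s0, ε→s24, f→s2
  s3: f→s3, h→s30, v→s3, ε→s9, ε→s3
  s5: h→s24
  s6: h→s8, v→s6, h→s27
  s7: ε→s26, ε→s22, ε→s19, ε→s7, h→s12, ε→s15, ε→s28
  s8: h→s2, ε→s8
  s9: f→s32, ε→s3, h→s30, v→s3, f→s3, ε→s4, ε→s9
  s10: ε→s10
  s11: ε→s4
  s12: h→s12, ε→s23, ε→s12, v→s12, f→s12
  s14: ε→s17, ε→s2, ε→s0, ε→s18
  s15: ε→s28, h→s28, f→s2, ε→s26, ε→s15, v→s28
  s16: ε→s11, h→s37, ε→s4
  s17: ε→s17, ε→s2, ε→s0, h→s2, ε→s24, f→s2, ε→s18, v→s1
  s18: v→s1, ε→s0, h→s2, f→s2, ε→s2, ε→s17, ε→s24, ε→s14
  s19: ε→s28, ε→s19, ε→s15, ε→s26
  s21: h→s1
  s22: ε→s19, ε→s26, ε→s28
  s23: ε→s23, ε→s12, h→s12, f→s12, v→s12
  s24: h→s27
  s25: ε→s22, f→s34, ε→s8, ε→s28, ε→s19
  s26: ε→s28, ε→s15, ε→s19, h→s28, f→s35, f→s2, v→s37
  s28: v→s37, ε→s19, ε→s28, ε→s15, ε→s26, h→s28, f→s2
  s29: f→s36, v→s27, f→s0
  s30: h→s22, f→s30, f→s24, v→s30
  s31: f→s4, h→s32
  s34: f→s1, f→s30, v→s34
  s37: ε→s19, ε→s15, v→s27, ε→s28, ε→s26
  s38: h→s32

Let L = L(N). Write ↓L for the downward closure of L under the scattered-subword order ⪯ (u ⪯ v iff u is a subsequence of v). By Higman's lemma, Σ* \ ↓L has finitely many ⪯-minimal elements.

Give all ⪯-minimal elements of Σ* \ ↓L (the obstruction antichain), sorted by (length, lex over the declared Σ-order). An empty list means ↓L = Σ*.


min(Σ*\↓L) = [hhfvf].

|Q|=39, |F|=10, |δ|=128 (68 ε).
min D↑ (6 st, q0=0, F={5}): 0:v→0,h→1,f→0 1:v→1,h→2,f→1 2:v→2,h→2,f→3 3:v→4,h→3,f→3 4:v→4,h→4,f→5 5:v→5,h→5,f→5.
'hhfvf': N↓-sim [22, 18, 17, 11, 5, 2] end={s12,s23} rej; 5/5 single-dels accept.
1 minimals (antichain).


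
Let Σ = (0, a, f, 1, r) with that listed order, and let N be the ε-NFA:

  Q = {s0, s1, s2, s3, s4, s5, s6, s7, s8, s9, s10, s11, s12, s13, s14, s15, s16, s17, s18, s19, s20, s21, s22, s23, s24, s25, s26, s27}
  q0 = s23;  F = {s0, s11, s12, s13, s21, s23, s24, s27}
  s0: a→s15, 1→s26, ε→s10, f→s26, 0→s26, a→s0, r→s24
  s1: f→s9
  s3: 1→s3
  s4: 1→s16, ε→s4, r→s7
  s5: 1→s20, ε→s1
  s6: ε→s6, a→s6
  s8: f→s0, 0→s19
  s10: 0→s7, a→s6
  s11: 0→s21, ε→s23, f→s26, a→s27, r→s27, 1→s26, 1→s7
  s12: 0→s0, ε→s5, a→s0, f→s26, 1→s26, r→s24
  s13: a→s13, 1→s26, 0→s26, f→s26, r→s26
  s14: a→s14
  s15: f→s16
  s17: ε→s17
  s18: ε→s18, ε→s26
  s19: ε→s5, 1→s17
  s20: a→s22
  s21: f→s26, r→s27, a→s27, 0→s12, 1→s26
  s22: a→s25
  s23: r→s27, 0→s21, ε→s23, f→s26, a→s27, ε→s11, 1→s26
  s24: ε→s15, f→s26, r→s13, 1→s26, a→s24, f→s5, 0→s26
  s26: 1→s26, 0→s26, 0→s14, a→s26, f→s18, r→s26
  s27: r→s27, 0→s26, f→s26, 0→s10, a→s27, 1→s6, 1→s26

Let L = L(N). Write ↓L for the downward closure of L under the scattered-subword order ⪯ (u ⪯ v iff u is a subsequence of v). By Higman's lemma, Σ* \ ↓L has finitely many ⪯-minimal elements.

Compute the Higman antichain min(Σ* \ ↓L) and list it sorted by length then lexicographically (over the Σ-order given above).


|Q|=28, |F|=8, |δ|=79 (13 ε).
min D↑ (8 st, q0=0, F={3}): 0:0→1,a→2,f→3,1→3,r→2 1:0→4,a→2,f→3,1→3,r→2 2:0→3,a→2,f→3,1→3,r→2 3:0→3,a→3,f→3,1→3,r→3 4:0→5,a→5,f→3,1→3,r→6 5:0→3,a→5,f→3,1→3,r→6 6:0→3,a→6,f→3,1→3,r→7 7:0→3,a→7,f→3,1→3,r→3.
'f': run [22, 10] end={s1,s14,s16,s18,s20,s22,s25,s26,s5,s9} — reject; 1/1 deletions ∈↓L.
'1': N↓-sim [22, 8] end={s14,s18,s20,s22,s25,s26,s6,s7} ∉↓L; 1/1 del acc.
'a0': |S_i|=[22, 18, 6] end={s10,s14,s18,s26,s6,s7} ∉↓L; 2/2 deletions ∈↓L.
'r0': N↓-sim [22, 17, 6] end={s10,s14,s18,s26,s6,s7} — reject; 2/2 single-dels accept.
'0000': |S_i|=[22, 20, 18, 17, 4] end={s14,s18,s26,s7} — reject; 4/4 deletions ∈↓L.
'00rrr': run [22, 20, 18, 13, 4, 3] end={s14,s18,s26} — reject; 5/5 single-dels accept.
6 obstructions.

min(Σ*\↓L) = [f, 1, a0, r0, 0000, 00rrr].


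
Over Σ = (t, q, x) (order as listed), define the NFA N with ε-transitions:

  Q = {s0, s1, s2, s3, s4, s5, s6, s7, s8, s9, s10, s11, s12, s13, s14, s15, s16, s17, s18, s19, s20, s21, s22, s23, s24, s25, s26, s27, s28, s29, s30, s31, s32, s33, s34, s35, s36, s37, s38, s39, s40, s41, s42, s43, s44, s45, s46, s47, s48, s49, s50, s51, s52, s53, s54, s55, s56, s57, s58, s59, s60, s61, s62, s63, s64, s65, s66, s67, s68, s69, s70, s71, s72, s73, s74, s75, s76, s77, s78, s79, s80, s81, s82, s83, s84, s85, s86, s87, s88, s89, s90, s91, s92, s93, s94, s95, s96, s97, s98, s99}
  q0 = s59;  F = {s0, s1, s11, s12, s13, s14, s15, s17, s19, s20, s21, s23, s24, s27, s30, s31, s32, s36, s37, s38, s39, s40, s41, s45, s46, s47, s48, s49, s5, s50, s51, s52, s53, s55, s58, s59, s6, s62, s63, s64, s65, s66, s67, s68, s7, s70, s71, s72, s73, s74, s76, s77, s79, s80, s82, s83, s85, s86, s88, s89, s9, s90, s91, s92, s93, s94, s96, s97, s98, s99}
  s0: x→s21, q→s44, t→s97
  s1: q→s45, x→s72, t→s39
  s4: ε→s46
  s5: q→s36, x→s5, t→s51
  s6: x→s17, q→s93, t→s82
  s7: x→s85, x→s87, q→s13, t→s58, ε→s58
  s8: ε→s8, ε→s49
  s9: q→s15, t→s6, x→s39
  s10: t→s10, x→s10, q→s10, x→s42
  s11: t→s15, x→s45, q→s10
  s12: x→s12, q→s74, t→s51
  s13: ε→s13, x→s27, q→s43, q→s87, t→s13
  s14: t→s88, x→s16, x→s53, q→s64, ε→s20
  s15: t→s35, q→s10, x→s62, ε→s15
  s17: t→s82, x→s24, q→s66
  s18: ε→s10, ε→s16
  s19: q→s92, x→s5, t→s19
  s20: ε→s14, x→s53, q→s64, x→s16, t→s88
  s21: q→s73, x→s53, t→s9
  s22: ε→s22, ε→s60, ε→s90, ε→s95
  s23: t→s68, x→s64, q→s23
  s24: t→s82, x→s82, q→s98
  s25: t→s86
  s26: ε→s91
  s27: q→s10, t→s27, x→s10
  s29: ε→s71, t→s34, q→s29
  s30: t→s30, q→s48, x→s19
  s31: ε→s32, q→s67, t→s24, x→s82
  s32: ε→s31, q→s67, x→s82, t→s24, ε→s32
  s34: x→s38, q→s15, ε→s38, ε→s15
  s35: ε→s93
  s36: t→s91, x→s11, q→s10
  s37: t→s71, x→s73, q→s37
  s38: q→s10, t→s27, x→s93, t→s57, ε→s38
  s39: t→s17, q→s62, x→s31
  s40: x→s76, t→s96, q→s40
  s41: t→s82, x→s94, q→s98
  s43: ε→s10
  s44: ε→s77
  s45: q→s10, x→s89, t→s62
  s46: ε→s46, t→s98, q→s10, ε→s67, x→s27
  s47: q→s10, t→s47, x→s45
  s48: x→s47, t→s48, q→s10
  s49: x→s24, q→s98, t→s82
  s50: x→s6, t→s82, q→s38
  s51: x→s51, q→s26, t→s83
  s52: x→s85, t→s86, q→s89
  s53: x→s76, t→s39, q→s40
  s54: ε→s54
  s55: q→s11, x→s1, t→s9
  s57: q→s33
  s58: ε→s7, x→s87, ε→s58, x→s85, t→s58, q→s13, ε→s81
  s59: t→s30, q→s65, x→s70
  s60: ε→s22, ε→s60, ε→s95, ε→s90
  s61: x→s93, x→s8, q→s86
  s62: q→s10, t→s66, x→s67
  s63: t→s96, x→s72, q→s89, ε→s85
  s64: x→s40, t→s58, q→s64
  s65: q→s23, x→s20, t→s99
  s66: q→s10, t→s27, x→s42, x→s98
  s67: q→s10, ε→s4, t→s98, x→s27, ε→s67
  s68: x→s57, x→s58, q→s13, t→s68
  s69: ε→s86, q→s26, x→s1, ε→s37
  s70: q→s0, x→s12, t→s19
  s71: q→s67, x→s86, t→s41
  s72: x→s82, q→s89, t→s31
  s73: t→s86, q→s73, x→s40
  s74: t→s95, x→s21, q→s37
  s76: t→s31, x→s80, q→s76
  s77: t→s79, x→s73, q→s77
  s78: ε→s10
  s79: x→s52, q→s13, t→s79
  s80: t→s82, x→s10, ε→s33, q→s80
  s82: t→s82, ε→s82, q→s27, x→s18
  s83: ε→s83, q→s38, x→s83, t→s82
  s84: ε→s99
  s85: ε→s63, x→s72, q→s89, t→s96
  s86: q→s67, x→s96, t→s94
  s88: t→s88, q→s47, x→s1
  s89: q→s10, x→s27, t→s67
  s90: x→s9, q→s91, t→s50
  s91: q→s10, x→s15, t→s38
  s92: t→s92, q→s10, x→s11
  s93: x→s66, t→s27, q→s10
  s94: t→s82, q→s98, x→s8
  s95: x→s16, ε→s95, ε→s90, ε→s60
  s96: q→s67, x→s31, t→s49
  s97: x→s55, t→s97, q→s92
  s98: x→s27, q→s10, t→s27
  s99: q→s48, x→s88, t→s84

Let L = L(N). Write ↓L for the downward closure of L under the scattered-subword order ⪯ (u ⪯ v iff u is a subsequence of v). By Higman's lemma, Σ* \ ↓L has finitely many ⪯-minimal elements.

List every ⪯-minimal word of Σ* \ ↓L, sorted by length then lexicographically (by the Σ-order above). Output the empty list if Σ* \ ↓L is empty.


|Q|=100, |F|=70, |δ|=283 (49 ε).
min D↑ (66 st, q0=0, F={11}): 0:t→1,q→2,x→3 1:t→1,q→4,x→5 2:t→6,q→7,x→8 3:t→5,q→9,x→10 4:t→4,q→11,x→12 5:t→5,q→13,x→14 6:t→6,q→4,x→15 7:t→16,q→7,x→17 8:t→15,q→17,x→18 9:t→19,q→20,x→21 10:t→22,q→23,x→10 11:t→11,q→11,x→11 12:t→12,q→11,x→24 13:t→13,q→11,x→25 14:t→22,q→26,x→14 15:t→15,q→12,x→27 16:t→16,q→28,x→29 17:t→29,q→17,x→30 18:t→31,q→30,x→32 19:t→19,q→13,x→33 20:t→34,q→20,x→35 21:t→36,q→35,x→18 22:t→37,q→38,x→22 23:t→39,q→40,x→21 24:t→41,q→11,x→42 25:t→43,q→11,x→24 26:t→38,q→11,x→25 27:t→31,q→24,x→44 28:t→28,q→11,x→45 29:t→29,q→28,x→46 30:t→47,q→30,x→32 31:t→48,q→41,x→49 32:t→49,q→32,x→50 33:t→36,q→25,x→27 34:t→34,q→28,x→51 35:t→52,q→35,x→30 36:t→53,q→43,x→31 37:t→54,q→55,x→37 38:t→55,q→11,x→43 39:t→56,q→38,x→36 40:t→57,q→40,x→35 41:t→58,q→11,x→59 42:t→59,q→11,x→45 43:t→60,q→11,x→41 44:t→49,q→42,x→54 45:t→45,q→11,x→11 46:t→47,q→42,x→44 47:t→61,q→59,x→49 48:t→54,q→58,x→62 49:t→62,q→59,x→54 50:t→54,q→50,x→11 51:t→52,q→42,x→46 52:t→63,q→59,x→47 53:t→54,q→60,x→48 54:t→54,q→45,x→11 55:t→45,q→11,x→60 56:t→54,q→55,x→53 57:t→64,q→59,x→52 58:t→45,q→11,x→65 59:t→65,q→11,x→45 60:t→45,q→11,x→58 61:t→54,q→65,x→62 62:t→54,q→65,x→54 63:t→54,q→65,x→61 64:t→54,q→65,x→63 65:t→45,q→11,x→45 [Hopcroft].
'tqq': run [88, 69, 27, 5] end={s10,s33,s42,s43,s87} rej; 3/3 del acc.
'qqtqxx': N↓-sim [88, 80, 56, 46, 12, 3, 2] end={s10,s42} — reject; 6/6 single-dels accept.
'qxxxxx': run [88, 80, 55, 32, 18, 8, 4] end={s10,s16,s18,s42} rej; 6/6 deletions ∈↓L.
'xxtttx': run [88, 80, 62, 41, 22, 8, 4] end={s10,s16,s18,s42} rej; 6/6 del acc.
4 words, ⪯-incomp.

Antichain: [tqq, qqtqxx, qxxxxx, xxtttx].


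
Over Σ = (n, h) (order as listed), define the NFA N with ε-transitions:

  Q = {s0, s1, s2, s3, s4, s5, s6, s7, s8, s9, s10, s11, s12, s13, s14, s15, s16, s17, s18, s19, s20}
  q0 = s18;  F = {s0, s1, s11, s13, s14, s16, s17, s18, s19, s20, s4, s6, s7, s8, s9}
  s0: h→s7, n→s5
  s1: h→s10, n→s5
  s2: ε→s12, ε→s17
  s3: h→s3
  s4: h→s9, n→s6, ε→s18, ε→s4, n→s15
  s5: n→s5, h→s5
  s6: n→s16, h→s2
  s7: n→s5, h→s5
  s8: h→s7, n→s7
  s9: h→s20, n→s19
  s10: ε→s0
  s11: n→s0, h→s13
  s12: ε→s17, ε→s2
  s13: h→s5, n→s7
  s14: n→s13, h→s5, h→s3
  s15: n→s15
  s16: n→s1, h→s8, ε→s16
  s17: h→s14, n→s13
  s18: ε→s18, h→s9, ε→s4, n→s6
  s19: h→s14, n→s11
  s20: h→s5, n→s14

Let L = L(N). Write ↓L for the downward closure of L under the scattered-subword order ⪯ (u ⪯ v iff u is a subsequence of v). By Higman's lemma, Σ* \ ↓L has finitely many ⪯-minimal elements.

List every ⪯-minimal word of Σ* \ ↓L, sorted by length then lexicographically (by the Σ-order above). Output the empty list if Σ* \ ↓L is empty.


|Q|=21, |F|=15, |δ|=46 (10 ε).
min D↑ (15 st, q0=0, F={12}): 0:n→1,h→2 1:n→3,h→4 2:n→5,h→6 3:n→7,h→8 4:n→9,h→10 5:n→11,h→10 6:n→10,h→12 7:n→12,h→13 8:n→14,h→14 9:n→14,h→12 10:n→9,h→12 11:n→13,h→9 12:n→12,h→12 13:n→12,h→14 14:n→12,h→12 [Hopcroft].
'hhh': run [21, 15, 6, 2] end={s3,s5} — reject; 3/3 del acc.
'nnnn': |S_i|=[21, 17, 10, 6, 2] end={s15,s5} rej; 4/4 single-dels accept.
'nhnh': |S_i|=[21, 17, 11, 3, 1] end={s5} — reject; 4/4 deletions ∈↓L.
'nnhhn': run [21, 17, 10, 6, 2, 1] end={s5} — reject; 5/5 del acc.
4 minimals (antichain).

A = [hhh, nnnn, nhnh, nnhhn].


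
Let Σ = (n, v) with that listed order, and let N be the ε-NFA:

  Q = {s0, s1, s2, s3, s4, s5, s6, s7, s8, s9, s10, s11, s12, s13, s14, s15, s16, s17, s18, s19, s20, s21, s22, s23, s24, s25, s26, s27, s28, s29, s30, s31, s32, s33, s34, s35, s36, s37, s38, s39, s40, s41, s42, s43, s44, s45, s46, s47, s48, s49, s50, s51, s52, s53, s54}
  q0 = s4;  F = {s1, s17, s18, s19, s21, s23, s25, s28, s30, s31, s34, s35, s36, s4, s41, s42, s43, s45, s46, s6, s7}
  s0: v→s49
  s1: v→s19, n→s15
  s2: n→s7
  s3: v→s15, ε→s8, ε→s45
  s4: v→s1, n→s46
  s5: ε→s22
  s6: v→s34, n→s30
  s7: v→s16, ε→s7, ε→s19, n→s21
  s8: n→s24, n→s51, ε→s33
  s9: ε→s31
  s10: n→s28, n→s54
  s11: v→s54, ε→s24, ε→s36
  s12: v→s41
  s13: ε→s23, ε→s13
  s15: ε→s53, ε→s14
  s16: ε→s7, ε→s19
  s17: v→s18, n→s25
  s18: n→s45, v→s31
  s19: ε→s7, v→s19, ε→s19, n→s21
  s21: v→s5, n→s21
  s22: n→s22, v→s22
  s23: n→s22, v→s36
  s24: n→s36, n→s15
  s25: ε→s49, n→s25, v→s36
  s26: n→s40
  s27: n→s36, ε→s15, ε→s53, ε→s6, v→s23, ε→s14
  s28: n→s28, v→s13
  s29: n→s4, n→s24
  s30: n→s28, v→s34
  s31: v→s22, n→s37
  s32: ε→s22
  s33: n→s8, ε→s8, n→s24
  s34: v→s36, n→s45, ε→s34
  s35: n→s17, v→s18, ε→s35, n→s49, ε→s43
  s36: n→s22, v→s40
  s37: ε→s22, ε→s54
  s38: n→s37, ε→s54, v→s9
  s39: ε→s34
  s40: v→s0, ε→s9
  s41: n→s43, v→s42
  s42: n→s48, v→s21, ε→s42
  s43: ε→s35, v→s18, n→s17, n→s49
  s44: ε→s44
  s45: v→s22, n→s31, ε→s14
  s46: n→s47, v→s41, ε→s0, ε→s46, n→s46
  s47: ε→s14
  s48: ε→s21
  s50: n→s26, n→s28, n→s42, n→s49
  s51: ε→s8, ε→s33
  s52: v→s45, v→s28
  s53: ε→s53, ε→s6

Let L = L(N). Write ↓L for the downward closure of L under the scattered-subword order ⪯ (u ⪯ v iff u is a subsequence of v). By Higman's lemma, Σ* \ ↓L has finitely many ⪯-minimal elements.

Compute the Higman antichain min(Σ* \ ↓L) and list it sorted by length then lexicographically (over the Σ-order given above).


min(Σ*\↓L) = [vvnv, nvvvv, vnvvn, vnnnvn, vnvnnn].

|Q|=55, |F|=21, |δ|=118 (44 ε).
min D↑ (20 st, q0=0, F={16}): 0:n→1,v→2 1:n→1,v→3 2:n→4,v→5 3:n→6,v→7 4:n→8,v→9 5:n→10,v→5 6:n→11,v→12 7:n→10,v→10 8:n→13,v→9 9:n→14,v→15 10:n→10,v→16 11:n→17,v→12 12:n→14,v→18 13:n→13,v→19 14:n→18,v→16 15:n→16,v→18 16:n→16,v→16 17:n→17,v→15 18:n→16,v→16 19:n→16,v→15 (ε-aug+det+¬).
'vvnv': |S_i|=[36, 33, 22, 9, 2] end={s22,s5} rej; 4/4 del acc.
'nvvvv': N↓-sim [36, 31, 24, 16, 10, 4] end={s0,s22,s49,s5} ∉↓L; 5/5 single-dels accept.
'vnvvn': |S_i|=[36, 33, 27, 16, 9, 3] end={s22,s37,s54} rej; 5/5 deletions ∈↓L.
'vnnnvn': run [36, 33, 27, 21, 17, 12, 3] end={s22,s37,s54} — reject; 6/6 deletions ∈↓L.
'vnvnnn': |S_i|=[36, 33, 27, 16, 6, 4, 3] end={s22,s37,s54} ∉↓L; 6/6 del acc.
5 words, ⪯-incomp.


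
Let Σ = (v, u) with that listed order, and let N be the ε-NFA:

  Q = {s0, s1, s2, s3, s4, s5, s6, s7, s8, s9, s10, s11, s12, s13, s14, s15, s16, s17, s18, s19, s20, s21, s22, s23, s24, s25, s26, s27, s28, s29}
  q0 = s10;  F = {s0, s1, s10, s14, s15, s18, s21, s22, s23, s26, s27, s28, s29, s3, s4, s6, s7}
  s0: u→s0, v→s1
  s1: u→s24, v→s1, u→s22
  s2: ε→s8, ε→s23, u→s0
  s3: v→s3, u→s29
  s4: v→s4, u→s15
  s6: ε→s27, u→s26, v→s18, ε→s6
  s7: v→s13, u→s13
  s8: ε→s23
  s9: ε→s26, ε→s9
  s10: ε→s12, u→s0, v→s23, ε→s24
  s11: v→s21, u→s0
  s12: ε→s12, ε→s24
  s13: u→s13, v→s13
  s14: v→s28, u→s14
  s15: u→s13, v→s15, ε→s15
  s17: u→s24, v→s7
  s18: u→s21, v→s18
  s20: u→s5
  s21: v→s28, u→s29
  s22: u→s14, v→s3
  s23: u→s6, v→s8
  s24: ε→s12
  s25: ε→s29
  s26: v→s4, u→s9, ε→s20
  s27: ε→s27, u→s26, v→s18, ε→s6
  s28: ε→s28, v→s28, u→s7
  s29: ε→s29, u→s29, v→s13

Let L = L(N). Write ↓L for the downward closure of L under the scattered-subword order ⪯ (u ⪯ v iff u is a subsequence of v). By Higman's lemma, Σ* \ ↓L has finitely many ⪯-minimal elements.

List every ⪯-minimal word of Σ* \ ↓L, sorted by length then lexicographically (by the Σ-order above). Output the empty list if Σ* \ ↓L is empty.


|Q|=30, |F|=17, |δ|=62 (19 ε).
min D↑ (17 st, q0=0, F={16}): 0:v→1,u→2 1:v→1,u→3 2:v→4,u→2 3:v→5,u→6 4:v→4,u→7 5:v→5,u→8 6:v→9,u→6 7:v→10,u→11 8:v→12,u→13 9:v→9,u→14 10:v→10,u→13 11:v→12,u→11 12:v→12,u→15 13:v→16,u→13 14:v→14,u→16 15:v→16,u→16 16:v→16,u→16 [Hopcroft].
'vuvuuv': N↓-sim [24, 22, 19, 9, 6, 3, 1] end={s13} ∉↓L; 6/6 single-dels accept.
'vuuvuu': N↓-sim [24, 22, 19, 12, 5, 3, 1] end={s13} ∉↓L; 6/6 deletions ∈↓L.
'uvuvuv': N↓-sim [24, 21, 14, 11, 6, 3, 1] end={s13} ∉↓L; 6/6 deletions ∈↓L.
3 minimals (antichain).

A = [vuvuuv, vuuvuu, uvuvuv].


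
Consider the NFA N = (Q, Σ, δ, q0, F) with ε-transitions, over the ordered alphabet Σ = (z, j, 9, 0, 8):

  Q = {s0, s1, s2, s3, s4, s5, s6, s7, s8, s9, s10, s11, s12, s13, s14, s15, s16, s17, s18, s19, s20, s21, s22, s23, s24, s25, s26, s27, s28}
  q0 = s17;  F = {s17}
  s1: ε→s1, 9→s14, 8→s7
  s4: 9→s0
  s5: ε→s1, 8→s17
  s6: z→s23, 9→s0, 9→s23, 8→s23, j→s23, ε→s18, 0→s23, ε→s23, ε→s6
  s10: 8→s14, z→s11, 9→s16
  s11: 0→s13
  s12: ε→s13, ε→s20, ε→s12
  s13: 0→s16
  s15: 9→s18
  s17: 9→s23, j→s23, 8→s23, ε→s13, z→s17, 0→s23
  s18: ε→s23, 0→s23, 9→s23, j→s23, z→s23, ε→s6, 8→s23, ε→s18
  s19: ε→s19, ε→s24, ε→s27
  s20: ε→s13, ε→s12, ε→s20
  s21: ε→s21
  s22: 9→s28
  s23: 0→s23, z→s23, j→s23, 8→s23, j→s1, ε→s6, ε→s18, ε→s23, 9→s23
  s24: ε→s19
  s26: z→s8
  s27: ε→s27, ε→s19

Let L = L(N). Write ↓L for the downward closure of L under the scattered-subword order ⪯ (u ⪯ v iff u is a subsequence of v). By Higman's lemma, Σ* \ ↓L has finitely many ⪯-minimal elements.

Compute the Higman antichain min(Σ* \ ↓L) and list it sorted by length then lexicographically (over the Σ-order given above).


A = [j, 9, 0, 8].

|Q|=29, |F|=1, |δ|=59 (25 ε).
min D↑ (2 st, q0=0, F={1}): 0:z→0,j→1,9→1,0→1,8→1 1:z→1,j→1,9→1,0→1,8→1 (ε-aug+det+¬).
'j': |S_i|=[10, 7] end={s0,s1,s14,s18,s23,s6,s7} rej; 1/1 single-dels accept.
'9': N↓-sim [10, 7] end={s0,s1,s14,s18,s23,s6,s7} rej; 1/1 deletions ∈↓L.
'0': |S_i|=[10, 8] end={s0,s1,s14,s16,s18,s23,s6,s7} rej; 1/1 del acc.
'8': N↓-sim [10, 7] end={s0,s1,s14,s18,s23,s6,s7} rej; 1/1 single-dels accept.
4 obstructions.


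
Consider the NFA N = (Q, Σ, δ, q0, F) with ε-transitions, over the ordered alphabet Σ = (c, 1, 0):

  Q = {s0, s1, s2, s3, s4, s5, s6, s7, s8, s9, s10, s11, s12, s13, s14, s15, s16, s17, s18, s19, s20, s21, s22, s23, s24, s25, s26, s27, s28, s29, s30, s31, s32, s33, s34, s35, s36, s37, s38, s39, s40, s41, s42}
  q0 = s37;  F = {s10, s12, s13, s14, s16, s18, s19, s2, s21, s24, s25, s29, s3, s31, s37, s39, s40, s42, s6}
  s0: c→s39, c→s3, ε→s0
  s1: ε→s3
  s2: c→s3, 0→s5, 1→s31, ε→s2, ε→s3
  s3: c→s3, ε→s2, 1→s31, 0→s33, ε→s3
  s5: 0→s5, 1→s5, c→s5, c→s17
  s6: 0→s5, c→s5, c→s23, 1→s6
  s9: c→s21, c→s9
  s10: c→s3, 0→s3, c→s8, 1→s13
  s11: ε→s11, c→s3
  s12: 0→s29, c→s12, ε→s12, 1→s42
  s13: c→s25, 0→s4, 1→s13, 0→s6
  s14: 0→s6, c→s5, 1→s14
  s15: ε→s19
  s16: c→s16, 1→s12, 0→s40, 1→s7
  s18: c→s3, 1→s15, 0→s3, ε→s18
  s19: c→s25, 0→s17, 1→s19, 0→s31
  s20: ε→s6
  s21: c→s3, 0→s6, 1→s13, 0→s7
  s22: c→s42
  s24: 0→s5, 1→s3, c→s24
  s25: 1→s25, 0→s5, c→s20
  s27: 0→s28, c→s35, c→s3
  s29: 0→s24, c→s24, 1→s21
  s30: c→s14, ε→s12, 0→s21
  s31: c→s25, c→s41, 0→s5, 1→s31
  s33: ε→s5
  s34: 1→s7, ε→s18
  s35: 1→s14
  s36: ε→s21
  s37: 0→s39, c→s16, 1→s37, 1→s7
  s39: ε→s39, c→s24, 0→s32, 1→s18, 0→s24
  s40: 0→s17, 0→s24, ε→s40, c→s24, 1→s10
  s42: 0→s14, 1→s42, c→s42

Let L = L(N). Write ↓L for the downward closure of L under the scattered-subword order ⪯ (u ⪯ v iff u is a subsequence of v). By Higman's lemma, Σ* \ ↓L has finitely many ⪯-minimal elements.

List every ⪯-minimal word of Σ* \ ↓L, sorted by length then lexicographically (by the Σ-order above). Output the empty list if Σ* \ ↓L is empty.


A = [0c0, 000, c110c, 011ccc].

|Q|=43, |F|=19, |δ|=101 (17 ε).
min D↑ (19 st, q0=0, F={11}): 0:c→1,1→0,0→2 1:c→1,1→3,0→4 2:c→5,1→6,0→5 3:c→3,1→7,0→8 4:c→5,1→9,0→5 5:c→5,1→10,0→11 6:c→10,1→12,0→10 7:c→7,1→7,0→13 8:c→5,1→14,0→5 9:c→10,1→15,0→10 10:c→10,1→16,0→11 11:c→11,1→11,0→11 12:c→17,1→12,0→16 13:c→11,1→13,0→18 14:c→10,1→15,0→18 15:c→17,1→15,0→18 16:c→17,1→16,0→11 17:c→18,1→17,0→11 18:c→11,1→18,0→11.
'0c0': |S_i|=[30, 26, 13, 3] end={s17,s33,s5} ∉↓L; 3/3 del acc.
'000': run [30, 26, 15, 3] end={s17,s33,s5} rej; 3/3 deletions ∈↓L.
'c110c': run [30, 24, 22, 17, 8, 3] end={s17,s23,s5} — reject; 5/5 del acc.
'011ccc': N↓-sim [30, 26, 21, 13, 7, 5, 3] end={s17,s23,s5} rej; 6/6 deletions ∈↓L.
4 obstructions.


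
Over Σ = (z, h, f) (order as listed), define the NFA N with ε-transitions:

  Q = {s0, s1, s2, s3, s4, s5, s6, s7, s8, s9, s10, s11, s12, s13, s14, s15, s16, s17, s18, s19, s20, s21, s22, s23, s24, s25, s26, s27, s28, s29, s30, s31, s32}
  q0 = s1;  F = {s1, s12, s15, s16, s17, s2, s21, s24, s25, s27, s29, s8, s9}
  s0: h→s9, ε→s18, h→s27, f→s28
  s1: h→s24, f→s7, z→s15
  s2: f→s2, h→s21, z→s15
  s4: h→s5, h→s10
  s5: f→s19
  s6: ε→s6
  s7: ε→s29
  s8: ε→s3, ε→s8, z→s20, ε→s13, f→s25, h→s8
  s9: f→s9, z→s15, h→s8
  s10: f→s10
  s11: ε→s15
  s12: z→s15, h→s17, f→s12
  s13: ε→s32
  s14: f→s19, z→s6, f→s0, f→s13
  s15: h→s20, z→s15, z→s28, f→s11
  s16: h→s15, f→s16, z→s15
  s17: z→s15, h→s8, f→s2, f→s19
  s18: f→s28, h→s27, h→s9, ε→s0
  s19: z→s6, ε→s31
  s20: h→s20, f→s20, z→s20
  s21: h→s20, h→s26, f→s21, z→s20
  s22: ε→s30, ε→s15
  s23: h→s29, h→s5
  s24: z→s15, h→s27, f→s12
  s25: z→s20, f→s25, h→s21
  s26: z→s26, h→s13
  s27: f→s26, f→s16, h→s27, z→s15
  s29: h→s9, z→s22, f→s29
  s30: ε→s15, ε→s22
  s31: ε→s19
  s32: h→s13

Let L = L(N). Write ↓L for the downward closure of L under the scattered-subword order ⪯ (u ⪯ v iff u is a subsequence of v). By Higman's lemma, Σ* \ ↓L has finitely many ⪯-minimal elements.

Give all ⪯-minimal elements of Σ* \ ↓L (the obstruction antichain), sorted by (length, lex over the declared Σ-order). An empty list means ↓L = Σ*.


|Q|=33, |F|=13, |δ|=81 (15 ε).
min D↑ (14 st, q0=0, F={4}): 0:z→1,h→2,f→3 1:z→1,h→4,f→1 2:z→1,h→5,f→6 3:z→1,h→7,f→3 4:z→4,h→4,f→4 5:z→1,h→5,f→8 6:z→1,h→9,f→6 7:z→1,h→10,f→7 8:z→1,h→1,f→8 9:z→1,h→10,f→11 10:z→4,h→10,f→12 11:z→1,h→13,f→11 12:z→4,h→13,f→12 13:z→4,h→4,f→13.
'zh': N↓-sim [26, 10, 3] end={s13,s20,s32} ∉↓L; 2/2 deletions ∈↓L.
'fhhz': N↓-sim [26, 23, 17, 8, 4] end={s13,s20,s26,s32} ∉↓L; 4/4 del acc.
'hhfhh': |S_i|=[26, 21, 18, 14, 8, 4] end={s13,s20,s26,s32} rej; 5/5 deletions ∈↓L.
3 obstructions.

min(Σ*\↓L) = [zh, fhhz, hhfhh].


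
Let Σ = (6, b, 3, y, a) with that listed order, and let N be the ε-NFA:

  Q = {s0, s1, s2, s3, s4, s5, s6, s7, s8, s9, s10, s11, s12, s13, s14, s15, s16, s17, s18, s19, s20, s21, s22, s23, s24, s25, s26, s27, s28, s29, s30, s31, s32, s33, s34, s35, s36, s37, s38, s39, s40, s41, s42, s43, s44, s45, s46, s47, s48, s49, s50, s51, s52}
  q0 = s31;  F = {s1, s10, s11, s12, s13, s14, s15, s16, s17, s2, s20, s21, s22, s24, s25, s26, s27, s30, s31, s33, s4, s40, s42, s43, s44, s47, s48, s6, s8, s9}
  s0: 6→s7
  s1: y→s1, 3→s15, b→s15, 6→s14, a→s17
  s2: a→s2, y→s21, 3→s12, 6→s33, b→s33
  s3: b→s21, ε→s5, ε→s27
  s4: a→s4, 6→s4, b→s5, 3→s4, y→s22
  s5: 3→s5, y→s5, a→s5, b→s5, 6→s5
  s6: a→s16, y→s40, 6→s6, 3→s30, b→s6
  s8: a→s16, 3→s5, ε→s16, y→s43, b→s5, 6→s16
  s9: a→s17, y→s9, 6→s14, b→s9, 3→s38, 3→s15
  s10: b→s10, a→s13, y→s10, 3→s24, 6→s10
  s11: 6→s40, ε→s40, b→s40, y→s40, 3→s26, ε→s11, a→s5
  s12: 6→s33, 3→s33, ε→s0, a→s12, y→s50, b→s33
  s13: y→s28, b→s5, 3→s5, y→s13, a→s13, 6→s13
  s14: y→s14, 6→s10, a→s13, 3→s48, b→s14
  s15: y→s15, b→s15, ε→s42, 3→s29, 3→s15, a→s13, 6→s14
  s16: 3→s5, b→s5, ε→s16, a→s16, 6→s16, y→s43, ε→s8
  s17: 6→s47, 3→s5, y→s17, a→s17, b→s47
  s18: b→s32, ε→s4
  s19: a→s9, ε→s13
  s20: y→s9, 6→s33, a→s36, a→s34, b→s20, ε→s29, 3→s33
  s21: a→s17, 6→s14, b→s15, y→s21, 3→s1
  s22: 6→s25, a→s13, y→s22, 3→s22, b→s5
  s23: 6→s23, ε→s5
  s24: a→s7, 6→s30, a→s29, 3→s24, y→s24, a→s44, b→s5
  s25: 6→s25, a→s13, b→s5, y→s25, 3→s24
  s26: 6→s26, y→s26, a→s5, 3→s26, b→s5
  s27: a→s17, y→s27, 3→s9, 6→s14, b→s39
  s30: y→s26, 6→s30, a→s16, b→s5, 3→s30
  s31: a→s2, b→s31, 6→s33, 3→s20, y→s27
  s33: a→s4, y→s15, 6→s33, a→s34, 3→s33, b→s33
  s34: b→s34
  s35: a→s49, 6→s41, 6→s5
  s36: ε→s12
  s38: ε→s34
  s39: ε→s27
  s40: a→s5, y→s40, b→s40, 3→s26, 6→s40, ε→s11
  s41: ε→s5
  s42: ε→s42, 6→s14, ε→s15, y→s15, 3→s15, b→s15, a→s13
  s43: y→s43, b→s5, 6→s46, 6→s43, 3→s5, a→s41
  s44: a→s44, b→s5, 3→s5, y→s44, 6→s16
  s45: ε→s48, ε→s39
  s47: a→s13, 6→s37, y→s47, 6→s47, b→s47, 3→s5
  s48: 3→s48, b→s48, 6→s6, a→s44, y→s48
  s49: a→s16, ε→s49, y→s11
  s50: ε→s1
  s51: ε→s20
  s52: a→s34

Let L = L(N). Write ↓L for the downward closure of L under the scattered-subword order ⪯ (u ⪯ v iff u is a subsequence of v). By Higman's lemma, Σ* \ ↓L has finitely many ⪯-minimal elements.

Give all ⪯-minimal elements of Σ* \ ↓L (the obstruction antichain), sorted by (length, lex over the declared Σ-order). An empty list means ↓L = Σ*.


A = [6ab, ya3, 33ab, abab, y663b, y636ya].

|Q|=53, |F|=30, |δ|=201 (25 ε).
min D↑ (28 st, q0=0, F={13}): 0:6→1,b→0,3→2,y→3,a→4 1:6→1,b→1,3→1,y→5,a→6 2:6→1,b→2,3→1,y→7,a→8 3:6→9,b→3,3→7,y→3,a→10 4:6→1,b→1,3→8,y→11,a→4 5:6→9,b→5,3→5,y→5,a→12 6:6→6,b→13,3→6,y→14,a→6 7:6→9,b→7,3→5,y→7,a→10 8:6→1,b→1,3→1,y→15,a→8 9:6→16,b→9,3→17,y→9,a→12 10:6→18,b→18,3→13,y→10,a→10 11:6→9,b→5,3→15,y→11,a→10 12:6→12,b→13,3→13,y→12,a→12 13:6→13,b→13,3→13,y→13,a→13 14:6→19,b→13,3→14,y→14,a→12 15:6→9,b→5,3→5,y→15,a→10 16:6→16,b→16,3→20,y→16,a→12 17:6→21,b→17,3→17,y→17,a→22 18:6→18,b→18,3→13,y→18,a→12 19:6→19,b→13,3→20,y→19,a→12 20:6→23,b→13,3→20,y→20,a→22 21:6→21,b→21,3→23,y→24,a→25 22:6→25,b→13,3→13,y→22,a→22 23:6→23,b→13,3→23,y→26,a→25 24:6→24,b→24,3→26,y→24,a→13 25:6→25,b→13,3→13,y→27,a→25 26:6→26,b→13,3→26,y→26,a→13 27:6→27,b→13,3→13,y→27,a→13 [Hopcroft].
'6ab': N↓-sim [43, 29, 18, 2] end={s34,s5} rej; 3/3 deletions ∈↓L.
'ya3': run [43, 35, 14, 1] end={s5} rej; 3/3 single-dels accept.
'33ab': run [43, 38, 28, 18, 2] end={s34,s5} rej; 4/4 deletions ∈↓L.
'abab': |S_i|=[43, 37, 29, 18, 2] end={s34,s5} ∉↓L; 4/4 del acc.
'y663b': N↓-sim [43, 35, 23, 21, 12, 1] end={s5} — reject; 5/5 deletions ∈↓L.
'y636ya': run [43, 35, 23, 16, 11, 7, 2] end={s41,s5} — reject; 6/6 deletions ∈↓L.
6 minimals (antichain).


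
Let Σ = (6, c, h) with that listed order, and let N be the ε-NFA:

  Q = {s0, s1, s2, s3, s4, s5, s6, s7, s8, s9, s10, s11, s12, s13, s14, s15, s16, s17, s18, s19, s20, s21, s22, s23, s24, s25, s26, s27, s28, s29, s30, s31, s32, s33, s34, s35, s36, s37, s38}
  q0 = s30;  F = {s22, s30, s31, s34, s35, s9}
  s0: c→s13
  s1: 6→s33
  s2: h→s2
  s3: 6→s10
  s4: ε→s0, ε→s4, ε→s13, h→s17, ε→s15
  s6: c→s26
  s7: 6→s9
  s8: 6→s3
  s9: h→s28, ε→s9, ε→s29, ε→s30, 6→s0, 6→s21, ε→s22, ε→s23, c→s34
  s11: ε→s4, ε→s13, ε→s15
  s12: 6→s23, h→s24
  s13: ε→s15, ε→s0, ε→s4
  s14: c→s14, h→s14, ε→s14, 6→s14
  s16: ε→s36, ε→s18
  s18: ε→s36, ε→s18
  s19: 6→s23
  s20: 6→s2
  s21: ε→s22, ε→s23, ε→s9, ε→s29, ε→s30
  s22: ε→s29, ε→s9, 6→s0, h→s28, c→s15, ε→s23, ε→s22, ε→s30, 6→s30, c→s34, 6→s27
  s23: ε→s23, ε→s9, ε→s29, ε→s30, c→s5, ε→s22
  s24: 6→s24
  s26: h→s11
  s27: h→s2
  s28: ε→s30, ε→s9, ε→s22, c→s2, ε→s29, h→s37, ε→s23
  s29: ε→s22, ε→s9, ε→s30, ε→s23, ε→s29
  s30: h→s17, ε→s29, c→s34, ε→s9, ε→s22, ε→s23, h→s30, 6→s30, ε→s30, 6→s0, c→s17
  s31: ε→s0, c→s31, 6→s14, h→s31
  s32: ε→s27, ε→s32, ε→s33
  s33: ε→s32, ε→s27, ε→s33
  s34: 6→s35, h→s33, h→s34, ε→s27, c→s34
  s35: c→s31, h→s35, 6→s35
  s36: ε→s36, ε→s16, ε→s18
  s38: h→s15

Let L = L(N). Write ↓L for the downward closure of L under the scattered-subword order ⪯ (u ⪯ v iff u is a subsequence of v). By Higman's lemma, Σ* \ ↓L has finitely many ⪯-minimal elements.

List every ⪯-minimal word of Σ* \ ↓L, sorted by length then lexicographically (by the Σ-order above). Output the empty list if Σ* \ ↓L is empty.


Antichain: [c6c6].

|Q|=39, |F|=6, |δ|=109 (61 ε).
min D↑ (5 st, q0=0, F={4}): 0:6→0,c→1,h→0 1:6→2,c→1,h→1 2:6→2,c→3,h→2 3:6→4,c→3,h→3 4:6→4,c→4,h→4 (ε-aug+det+¬).
'c6c6': run [22, 14, 8, 7, 1] end={s14} rej; 4/4 single-dels accept.
1 minimals (antichain).


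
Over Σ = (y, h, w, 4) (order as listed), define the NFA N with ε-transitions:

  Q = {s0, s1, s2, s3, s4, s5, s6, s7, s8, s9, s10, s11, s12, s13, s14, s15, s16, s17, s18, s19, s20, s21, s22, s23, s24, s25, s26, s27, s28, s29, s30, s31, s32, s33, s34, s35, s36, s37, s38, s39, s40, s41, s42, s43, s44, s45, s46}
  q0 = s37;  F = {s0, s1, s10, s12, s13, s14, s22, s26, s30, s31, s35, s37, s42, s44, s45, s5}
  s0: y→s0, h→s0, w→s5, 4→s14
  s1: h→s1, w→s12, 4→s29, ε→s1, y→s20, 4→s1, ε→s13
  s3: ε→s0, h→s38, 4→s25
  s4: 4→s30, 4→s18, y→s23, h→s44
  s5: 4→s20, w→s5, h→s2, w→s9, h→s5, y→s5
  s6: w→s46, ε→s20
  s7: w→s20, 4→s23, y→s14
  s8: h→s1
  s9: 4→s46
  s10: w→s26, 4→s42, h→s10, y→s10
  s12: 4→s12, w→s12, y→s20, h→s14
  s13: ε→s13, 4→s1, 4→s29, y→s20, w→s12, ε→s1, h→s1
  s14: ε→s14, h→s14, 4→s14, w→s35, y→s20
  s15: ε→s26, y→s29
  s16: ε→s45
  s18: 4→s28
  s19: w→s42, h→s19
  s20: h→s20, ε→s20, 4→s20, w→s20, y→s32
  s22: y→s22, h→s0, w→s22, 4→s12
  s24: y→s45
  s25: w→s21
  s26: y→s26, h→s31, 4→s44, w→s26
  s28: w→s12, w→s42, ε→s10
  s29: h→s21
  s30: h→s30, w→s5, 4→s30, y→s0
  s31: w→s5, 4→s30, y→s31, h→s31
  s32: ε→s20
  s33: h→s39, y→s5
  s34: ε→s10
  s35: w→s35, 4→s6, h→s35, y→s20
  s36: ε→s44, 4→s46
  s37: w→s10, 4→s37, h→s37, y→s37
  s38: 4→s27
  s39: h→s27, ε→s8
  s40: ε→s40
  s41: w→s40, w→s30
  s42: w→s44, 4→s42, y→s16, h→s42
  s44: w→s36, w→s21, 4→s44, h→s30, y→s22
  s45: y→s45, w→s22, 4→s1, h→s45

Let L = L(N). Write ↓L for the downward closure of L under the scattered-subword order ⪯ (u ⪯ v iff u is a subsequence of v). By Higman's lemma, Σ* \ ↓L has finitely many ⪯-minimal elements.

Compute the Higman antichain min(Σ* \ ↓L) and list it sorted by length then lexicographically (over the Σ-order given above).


|Q|=47, |F|=16, |δ|=117 (16 ε).
min D↑ (16 st, q0=0, F={11}): 0:y→0,h→0,w→1,4→0 1:y→1,h→1,w→2,4→3 2:y→2,h→4,w→2,4→5 3:y→6,h→3,w→5,4→3 4:y→4,h→4,w→7,4→8 5:y→9,h→8,w→5,4→5 6:y→6,h→6,w→9,4→10 7:y→7,h→7,w→7,4→11 8:y→12,h→8,w→7,4→8 9:y→9,h→12,w→9,4→13 10:y→11,h→10,w→13,4→10 11:y→11,h→11,w→11,4→11 12:y→12,h→12,w→7,4→14 13:y→11,h→14,w→13,4→13 14:y→11,h→14,w→15,4→14 15:y→11,h→15,w→15,4→11.
'wwhw4': |S_i|=[26, 25, 18, 12, 8, 4] end={s20,s32,s46,s6} — reject; 5/5 single-dels accept.
'w4y4y': N↓-sim [26, 25, 22, 18, 11, 2] end={s20,s32} — reject; 5/5 single-dels accept.
2 words, ⪯-incomp.

Antichain: [wwhw4, w4y4y].


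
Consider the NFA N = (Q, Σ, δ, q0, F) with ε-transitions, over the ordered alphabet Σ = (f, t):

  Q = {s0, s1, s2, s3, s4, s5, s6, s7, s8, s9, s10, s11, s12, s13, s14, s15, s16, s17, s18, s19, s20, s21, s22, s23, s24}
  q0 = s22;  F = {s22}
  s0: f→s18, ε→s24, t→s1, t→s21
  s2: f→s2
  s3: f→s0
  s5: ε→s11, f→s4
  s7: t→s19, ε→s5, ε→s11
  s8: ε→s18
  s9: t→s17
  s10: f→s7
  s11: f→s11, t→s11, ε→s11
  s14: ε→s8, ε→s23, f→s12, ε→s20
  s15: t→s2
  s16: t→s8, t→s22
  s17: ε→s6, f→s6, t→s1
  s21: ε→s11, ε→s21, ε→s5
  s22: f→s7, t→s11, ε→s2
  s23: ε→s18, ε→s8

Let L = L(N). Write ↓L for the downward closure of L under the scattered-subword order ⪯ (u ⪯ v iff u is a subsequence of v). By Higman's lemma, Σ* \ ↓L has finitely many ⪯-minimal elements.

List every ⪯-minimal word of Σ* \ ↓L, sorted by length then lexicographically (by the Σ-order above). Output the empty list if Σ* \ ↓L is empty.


min(Σ*\↓L) = [f, t].

|Q|=25, |F|=1, |δ|=35 (16 ε).
min D↑ (2 st, q0=0, F={1}): 0:f→1,t→1 1:f→1,t→1.
'f': N↓-sim [7, 6] end={s11,s19,s2,s4,s5,s7} rej; 1/1 del acc.
't': |S_i|=[7, 2] end={s11,s19} rej; 1/1 deletions ∈↓L.
2 obstructions.
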